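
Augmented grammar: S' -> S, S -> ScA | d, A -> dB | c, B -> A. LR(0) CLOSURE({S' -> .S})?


Start: S' -> .S
For each item with dot before a nonterminal B, add B -> .γ for every B-production
Closure: [S' -> .S, S -> .ScA, S -> .d]


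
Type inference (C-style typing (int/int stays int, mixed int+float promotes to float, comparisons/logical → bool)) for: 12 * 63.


Operand types: int * int
Rule: mixed int/float promotes to float; int/int stays int
Result type: int


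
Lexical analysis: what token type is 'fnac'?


Pattern: letter/underscore followed by alphanumerics, not a keyword
Type: IDENTIFIER


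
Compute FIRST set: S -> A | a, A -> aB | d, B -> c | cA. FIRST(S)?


Per alternative of S: FIRST(A) = {a, d}; FIRST(a) = {a}
FIRST(S) = {a, d}


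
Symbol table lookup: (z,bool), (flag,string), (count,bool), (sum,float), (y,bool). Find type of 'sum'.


Lookup 'sum' → type float


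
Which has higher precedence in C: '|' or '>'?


'>' is relational (level 7); '|' is bitwise OR (level 3)
Higher level binds tighter
'>' has higher precedence than '|'


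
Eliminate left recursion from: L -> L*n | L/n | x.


Left-recursive alternatives: L*n, L/n; non-recursive: x
Introduce L': L -> xL', L' -> *nL' | /nL' | ε


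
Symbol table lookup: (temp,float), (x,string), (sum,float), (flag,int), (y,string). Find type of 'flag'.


Lookup 'flag' → type int


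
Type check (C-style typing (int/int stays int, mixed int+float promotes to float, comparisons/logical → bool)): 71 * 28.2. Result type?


Operand types: int * float
Rule: mixed int/float promotes to float; int/int stays int
Result type: float


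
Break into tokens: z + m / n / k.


Scan left to right, longest-match per lexeme
Tokens: ID(z), OP(+), ID(m), OP(/), ID(n), OP(/), ID(k)


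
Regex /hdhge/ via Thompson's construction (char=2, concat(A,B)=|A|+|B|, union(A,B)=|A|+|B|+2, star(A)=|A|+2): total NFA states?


Syntax tree has 5 char leaf(s), 0 union(s), 0 star(s)
chars contribute 5×2 = 10; each union adds +2; each star adds +2
Total: 10 + 0 + 0 = 10 states


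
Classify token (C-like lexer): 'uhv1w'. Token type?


Pattern: letter/underscore followed by alphanumerics, not a keyword
Type: IDENTIFIER


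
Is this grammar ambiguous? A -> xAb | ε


balanced x^n…b^n: each string has a unique parse
Unambiguous


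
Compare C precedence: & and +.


'+' is additive (level 9); '&' is bitwise AND (level 5)
Higher level binds tighter
'+' has higher precedence than '&'


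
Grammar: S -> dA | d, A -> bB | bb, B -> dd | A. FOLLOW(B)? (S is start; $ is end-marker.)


$ ∈ FOLLOW(S). For each A -> αBβ: add FIRST(β)\{ε} to FOLLOW(B); if β nullable, add FOLLOW(A).
FOLLOW(B) = {$}


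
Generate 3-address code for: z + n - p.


Break into single-operator statements:
t1 = z + n
t2 = t1 - p


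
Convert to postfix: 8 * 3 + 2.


Left to right (same or higher precedence on left)
Postfix: 8 3 * 2 +


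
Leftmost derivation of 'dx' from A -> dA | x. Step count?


Derivation: A => dA => dx
Steps: 2


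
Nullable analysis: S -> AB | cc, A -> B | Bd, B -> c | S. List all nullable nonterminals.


A nonterminal is nullable iff some alternative derives ε (directly, or every symbol in it is nullable)
Nullable: {}


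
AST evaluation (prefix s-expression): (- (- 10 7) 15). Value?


Evaluate inner: (- 10 7) = 3
Evaluate root: (- 3 15) = -12
Result: -12


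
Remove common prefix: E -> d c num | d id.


Common prefix: 'd'
Factored: E -> d E', E' -> c num | id


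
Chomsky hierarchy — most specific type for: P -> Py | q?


Left-linear: every RHS is a terminal or one nonterminal followed by a terminal
Classification: Type 3 (Regular)


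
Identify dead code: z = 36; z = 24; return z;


first assignment to z is overwritten before any read
Dead: 'z = 36'


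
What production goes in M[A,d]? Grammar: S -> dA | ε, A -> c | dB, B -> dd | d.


For [A, d]: 'd' ∈ FIRST(dB)
Entry: A -> dB


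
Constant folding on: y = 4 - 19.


4 - 19 = -15 at compile time
Optimized: y = -15


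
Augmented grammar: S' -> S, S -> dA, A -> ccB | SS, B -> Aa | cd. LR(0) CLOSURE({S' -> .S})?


Start: S' -> .S
For each item with dot before a nonterminal B, add B -> .γ for every B-production
Closure: [S' -> .S, S -> .dA]


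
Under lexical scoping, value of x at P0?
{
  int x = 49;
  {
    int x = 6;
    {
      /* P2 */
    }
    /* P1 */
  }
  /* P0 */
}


x declared in the same block as P0
x = 49


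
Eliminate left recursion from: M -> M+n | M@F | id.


Left-recursive alternatives: M+n, M@F; non-recursive: id
Introduce M': M -> idM', M' -> +nM' | @FM' | ε


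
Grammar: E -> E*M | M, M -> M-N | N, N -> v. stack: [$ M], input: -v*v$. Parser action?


shift '-' to continue M -> M-N
Action: shift


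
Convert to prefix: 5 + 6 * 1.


'*' binds tighter: tree is (+ 5 (* 6 1))
Prefix: + 5 * 6 1


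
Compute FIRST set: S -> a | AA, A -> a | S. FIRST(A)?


Per alternative of A: FIRST(a) = {a}; FIRST(S) = {a}
FIRST(A) = {a}


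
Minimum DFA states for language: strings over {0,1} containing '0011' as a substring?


KMP-style automaton: 4 progress states + 1 absorbing accept = 5
Minimal DFA: 5 states


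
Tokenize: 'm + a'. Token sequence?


Scan left to right, longest-match per lexeme
Tokens: ID(m), OP(+), ID(a)


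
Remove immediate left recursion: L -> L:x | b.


Left-recursive alternatives: L:x; non-recursive: b
Introduce L': L -> bL', L' -> :xL' | ε


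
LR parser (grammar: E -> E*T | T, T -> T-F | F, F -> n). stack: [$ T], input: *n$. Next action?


lookahead ∉ {-} so T won't extend; reduce E -> T
Action: reduce (E -> T)


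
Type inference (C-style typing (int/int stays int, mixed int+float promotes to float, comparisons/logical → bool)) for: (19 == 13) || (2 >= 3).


Operand types: bool || bool
Rule: logical operators take bool operands and yield bool
Result type: bool


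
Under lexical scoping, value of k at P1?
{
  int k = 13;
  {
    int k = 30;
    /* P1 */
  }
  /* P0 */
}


k declared in the same block as P1
k = 30


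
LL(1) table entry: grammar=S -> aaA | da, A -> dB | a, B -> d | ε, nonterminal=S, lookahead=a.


For [S, a]: 'a' ∈ FIRST(aaA)
Entry: S -> aaA


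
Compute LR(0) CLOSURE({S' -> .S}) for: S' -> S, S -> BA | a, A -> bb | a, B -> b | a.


Start: S' -> .S
For each item with dot before a nonterminal B, add B -> .γ for every B-production
Closure: [S' -> .S, S -> .BA, S -> .a, B -> .b, B -> .a]


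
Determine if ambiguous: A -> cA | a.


right-linear, alternatives start with distinct terminals 'c' vs 'a': unique leftmost derivation
Unambiguous


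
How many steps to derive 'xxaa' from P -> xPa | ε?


Derivation: P => xPa => xxPaa => xxaa
Steps: 3


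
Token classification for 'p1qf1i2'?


Pattern: letter/underscore followed by alphanumerics, not a keyword
Type: IDENTIFIER


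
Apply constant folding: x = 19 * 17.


19 * 17 = 323 at compile time
Optimized: x = 323


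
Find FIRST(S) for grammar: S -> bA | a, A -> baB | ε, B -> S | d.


Per alternative of S: FIRST(bA) = {b}; FIRST(a) = {a}
FIRST(S) = {a, b}


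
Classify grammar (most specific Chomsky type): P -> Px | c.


Left-linear: every RHS is a terminal or one nonterminal followed by a terminal
Classification: Type 3 (Regular)


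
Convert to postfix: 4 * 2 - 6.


Left to right (same or higher precedence on left)
Postfix: 4 2 * 6 -


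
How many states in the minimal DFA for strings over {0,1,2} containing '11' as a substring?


KMP-style automaton: 2 progress states + 1 absorbing accept = 3
Minimal DFA: 3 states


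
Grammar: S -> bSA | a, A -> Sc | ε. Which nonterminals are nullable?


A nonterminal is nullable iff some alternative derives ε (directly, or every symbol in it is nullable)
Nullable: {A}


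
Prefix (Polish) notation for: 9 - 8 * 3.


'*' binds tighter: tree is (- 9 (* 8 3))
Prefix: - 9 * 8 3


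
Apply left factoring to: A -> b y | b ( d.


Common prefix: 'b'
Factored: A -> b A', A' -> y | ( d


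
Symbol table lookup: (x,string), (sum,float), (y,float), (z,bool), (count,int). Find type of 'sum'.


Lookup 'sum' → type float


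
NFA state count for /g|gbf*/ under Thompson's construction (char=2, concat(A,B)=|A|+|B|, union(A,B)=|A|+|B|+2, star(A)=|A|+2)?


Syntax tree has 4 char leaf(s), 1 union(s), 1 star(s)
chars contribute 4×2 = 8; each union adds +2; each star adds +2
Total: 8 + 2 + 2 = 12 states


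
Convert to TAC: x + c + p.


Break into single-operator statements:
t1 = x + c
t2 = t1 + p


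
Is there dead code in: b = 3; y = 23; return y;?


b is assigned but never read
Dead: 'b = 3'


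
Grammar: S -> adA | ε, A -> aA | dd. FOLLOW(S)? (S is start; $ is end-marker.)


$ ∈ FOLLOW(S). For each A -> αBβ: add FIRST(β)\{ε} to FOLLOW(B); if β nullable, add FOLLOW(A).
FOLLOW(S) = {$}


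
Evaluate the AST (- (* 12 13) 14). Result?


Evaluate inner: (* 12 13) = 156
Evaluate root: (- 156 14) = 142
Result: 142


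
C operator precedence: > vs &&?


'>' is relational (level 7); '&&' is logical AND (level 2)
Higher level binds tighter
'>' has higher precedence than '&&'


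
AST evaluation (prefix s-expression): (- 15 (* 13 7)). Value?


Evaluate inner: (* 13 7) = 91
Evaluate root: (- 15 91) = -76
Result: -76


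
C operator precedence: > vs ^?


'>' is relational (level 7); '^' is bitwise XOR (level 4)
Higher level binds tighter
'>' has higher precedence than '^'


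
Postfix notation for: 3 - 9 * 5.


* has higher precedence, evaluate 9*5 first
Postfix: 3 9 5 * -


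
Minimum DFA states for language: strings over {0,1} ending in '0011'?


Track the longest suffix of input matching a prefix of '0011': 5 classes (prefixes of length 0..4)
Minimal DFA: 5 states


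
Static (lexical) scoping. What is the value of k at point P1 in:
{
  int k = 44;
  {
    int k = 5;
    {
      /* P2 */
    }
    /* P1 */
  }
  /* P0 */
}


k declared in the same block as P1
k = 5


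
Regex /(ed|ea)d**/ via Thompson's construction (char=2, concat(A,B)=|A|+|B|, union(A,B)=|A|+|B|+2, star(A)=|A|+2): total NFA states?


Syntax tree has 5 char leaf(s), 1 union(s), 2 star(s)
chars contribute 5×2 = 10; each union adds +2; each star adds +2
Total: 10 + 2 + 4 = 16 states


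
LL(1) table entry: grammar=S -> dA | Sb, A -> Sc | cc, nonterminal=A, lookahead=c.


For [A, c]: 'c' ∈ FIRST(cc)
Entry: A -> cc


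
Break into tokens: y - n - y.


Scan left to right, longest-match per lexeme
Tokens: ID(y), OP(-), ID(n), OP(-), ID(y)


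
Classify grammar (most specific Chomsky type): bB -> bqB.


LHS has context (more than one symbol) and |LHS| ≤ |RHS|
Classification: Type 1 (Context-Sensitive)


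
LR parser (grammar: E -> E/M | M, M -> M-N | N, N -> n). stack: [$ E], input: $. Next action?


start symbol E on stack, input exhausted
Action: accept


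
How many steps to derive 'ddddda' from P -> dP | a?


Derivation: P => dP => ddP => dddP => ddddP => dddddP => ddddda
Steps: 6


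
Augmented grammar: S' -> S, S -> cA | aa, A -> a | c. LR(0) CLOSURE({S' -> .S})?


Start: S' -> .S
For each item with dot before a nonterminal B, add B -> .γ for every B-production
Closure: [S' -> .S, S -> .cA, S -> .aa]


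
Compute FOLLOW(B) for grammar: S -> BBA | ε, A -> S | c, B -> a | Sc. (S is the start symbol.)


$ ∈ FOLLOW(S). For each A -> αBβ: add FIRST(β)\{ε} to FOLLOW(B); if β nullable, add FOLLOW(A).
FOLLOW(B) = {$, a, c}


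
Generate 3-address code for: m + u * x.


Break into single-operator statements:
t1 = u * x
t2 = m + t1


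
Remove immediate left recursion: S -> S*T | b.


Left-recursive alternatives: S*T; non-recursive: b
Introduce S': S -> bS', S' -> *TS' | ε


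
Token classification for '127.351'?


Pattern: digits with a decimal point
Type: FLOAT_LITERAL


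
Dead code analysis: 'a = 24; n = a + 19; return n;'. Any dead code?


a is read by n's definition; n is returned
No dead code


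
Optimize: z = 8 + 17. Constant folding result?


8 + 17 = 25 at compile time
Optimized: z = 25


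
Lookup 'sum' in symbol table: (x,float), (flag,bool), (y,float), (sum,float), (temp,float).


Lookup 'sum' → type float


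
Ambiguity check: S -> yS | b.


right-linear, alternatives start with distinct terminals 'y' vs 'b': unique leftmost derivation
Unambiguous


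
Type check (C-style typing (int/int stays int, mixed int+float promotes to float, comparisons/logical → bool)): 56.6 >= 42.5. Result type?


Operand types: float >= float
Rule: comparison yields bool
Result type: bool


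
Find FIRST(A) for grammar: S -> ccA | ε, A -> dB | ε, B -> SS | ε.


Per alternative of A: FIRST(dB) = {d}; FIRST(ε) = {ε}
FIRST(A) = {d, ε}


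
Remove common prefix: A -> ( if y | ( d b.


Common prefix: '('
Factored: A -> ( A', A' -> if y | d b


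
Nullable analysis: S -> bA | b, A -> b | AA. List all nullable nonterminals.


A nonterminal is nullable iff some alternative derives ε (directly, or every symbol in it is nullable)
Nullable: {}


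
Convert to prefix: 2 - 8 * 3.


'*' binds tighter: tree is (- 2 (* 8 3))
Prefix: - 2 * 8 3


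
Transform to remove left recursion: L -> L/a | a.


Left-recursive alternatives: L/a; non-recursive: a
Introduce L': L -> aL', L' -> /aL' | ε


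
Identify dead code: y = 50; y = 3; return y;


first assignment to y is overwritten before any read
Dead: 'y = 50'


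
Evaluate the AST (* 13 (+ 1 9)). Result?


Evaluate inner: (+ 1 9) = 10
Evaluate root: (* 13 10) = 130
Result: 130


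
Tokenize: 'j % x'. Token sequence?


Scan left to right, longest-match per lexeme
Tokens: ID(j), OP(%), ID(x)


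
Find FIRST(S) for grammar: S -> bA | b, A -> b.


Per alternative of S: FIRST(bA) = {b}; FIRST(b) = {b}
FIRST(S) = {b}


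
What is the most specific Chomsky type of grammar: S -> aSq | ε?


Single nonterminal LHS, but a^n q^n is not regular
Classification: Type 2 (Context-Free)


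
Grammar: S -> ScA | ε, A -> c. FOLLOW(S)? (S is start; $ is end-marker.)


$ ∈ FOLLOW(S). For each A -> αBβ: add FIRST(β)\{ε} to FOLLOW(B); if β nullable, add FOLLOW(A).
FOLLOW(S) = {$, c}


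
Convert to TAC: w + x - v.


Break into single-operator statements:
t1 = w + x
t2 = t1 - v


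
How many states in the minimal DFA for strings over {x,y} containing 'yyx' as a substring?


KMP-style automaton: 3 progress states + 1 absorbing accept = 4
Minimal DFA: 4 states


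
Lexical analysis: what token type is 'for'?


Pattern: reserved word
Type: KEYWORD


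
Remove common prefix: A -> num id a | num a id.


Common prefix: 'num'
Factored: A -> num A', A' -> id a | a id


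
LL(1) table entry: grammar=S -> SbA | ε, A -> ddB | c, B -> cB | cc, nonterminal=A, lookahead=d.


For [A, d]: 'd' ∈ FIRST(ddB)
Entry: A -> ddB


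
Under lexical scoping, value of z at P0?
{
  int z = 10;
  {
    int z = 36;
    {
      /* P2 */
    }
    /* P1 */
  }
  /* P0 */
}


z declared in the same block as P0
z = 10


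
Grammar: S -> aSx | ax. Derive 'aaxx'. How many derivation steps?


Derivation: S => aSx => aaxx
Steps: 2


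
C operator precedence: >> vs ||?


'>>' is shift (level 8); '||' is logical OR (level 1)
Higher level binds tighter
'>>' has higher precedence than '||'


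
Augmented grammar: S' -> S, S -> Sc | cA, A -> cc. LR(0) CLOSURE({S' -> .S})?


Start: S' -> .S
For each item with dot before a nonterminal B, add B -> .γ for every B-production
Closure: [S' -> .S, S -> .Sc, S -> .cA]


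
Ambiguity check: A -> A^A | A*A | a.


'a^a*a' has two parse trees (no precedence encoded between ^ and *)
Ambiguous


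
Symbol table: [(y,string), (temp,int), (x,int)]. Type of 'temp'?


Lookup 'temp' → type int


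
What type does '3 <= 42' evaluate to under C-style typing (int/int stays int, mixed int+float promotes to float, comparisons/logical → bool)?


Operand types: int <= int
Rule: comparison yields bool
Result type: bool


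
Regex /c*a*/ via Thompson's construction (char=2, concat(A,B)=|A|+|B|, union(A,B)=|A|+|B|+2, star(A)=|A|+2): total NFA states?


Syntax tree has 2 char leaf(s), 0 union(s), 2 star(s)
chars contribute 2×2 = 4; each union adds +2; each star adds +2
Total: 4 + 0 + 4 = 8 states


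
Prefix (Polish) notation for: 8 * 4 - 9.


left-to-right (same/higher precedence on left): tree is (- (* 8 4) 9)
Prefix: - * 8 4 9


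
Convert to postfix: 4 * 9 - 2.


Left to right (same or higher precedence on left)
Postfix: 4 9 * 2 -


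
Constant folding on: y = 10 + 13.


10 + 13 = 23 at compile time
Optimized: y = 23


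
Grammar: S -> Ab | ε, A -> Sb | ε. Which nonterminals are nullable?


A nonterminal is nullable iff some alternative derives ε (directly, or every symbol in it is nullable)
Nullable: {A, S}


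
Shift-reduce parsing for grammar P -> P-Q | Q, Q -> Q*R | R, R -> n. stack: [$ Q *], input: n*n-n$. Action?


no handle; shift 'n'
Action: shift


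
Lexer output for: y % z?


Scan left to right, longest-match per lexeme
Tokens: ID(y), OP(%), ID(z)


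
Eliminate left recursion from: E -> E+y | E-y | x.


Left-recursive alternatives: E+y, E-y; non-recursive: x
Introduce E': E -> xE', E' -> +yE' | -yE' | ε


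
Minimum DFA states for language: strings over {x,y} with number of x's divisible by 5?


Track (count of x) mod 5: states 0..4, accept at 0
Minimal DFA: 5 states


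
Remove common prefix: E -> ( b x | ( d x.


Common prefix: '('
Factored: E -> ( E', E' -> b x | d x


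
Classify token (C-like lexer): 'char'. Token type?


Pattern: reserved word
Type: KEYWORD


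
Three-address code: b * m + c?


Break into single-operator statements:
t1 = b * m
t2 = t1 + c


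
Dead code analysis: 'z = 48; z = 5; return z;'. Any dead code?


first assignment to z is overwritten before any read
Dead: 'z = 48'


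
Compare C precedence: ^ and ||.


'^' is bitwise XOR (level 4); '||' is logical OR (level 1)
Higher level binds tighter
'^' has higher precedence than '||'


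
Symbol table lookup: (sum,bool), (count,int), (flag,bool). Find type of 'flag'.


Lookup 'flag' → type bool


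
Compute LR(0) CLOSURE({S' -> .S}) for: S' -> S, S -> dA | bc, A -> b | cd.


Start: S' -> .S
For each item with dot before a nonterminal B, add B -> .γ for every B-production
Closure: [S' -> .S, S -> .dA, S -> .bc]


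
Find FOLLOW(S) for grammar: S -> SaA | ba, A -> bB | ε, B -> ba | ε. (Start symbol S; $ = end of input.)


$ ∈ FOLLOW(S). For each A -> αBβ: add FIRST(β)\{ε} to FOLLOW(B); if β nullable, add FOLLOW(A).
FOLLOW(S) = {$, a}


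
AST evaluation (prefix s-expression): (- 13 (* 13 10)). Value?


Evaluate inner: (* 13 10) = 130
Evaluate root: (- 13 130) = -117
Result: -117


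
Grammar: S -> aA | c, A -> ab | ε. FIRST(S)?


Per alternative of S: FIRST(aA) = {a}; FIRST(c) = {c}
FIRST(S) = {a, c}


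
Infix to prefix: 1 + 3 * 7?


'*' binds tighter: tree is (+ 1 (* 3 7))
Prefix: + 1 * 3 7


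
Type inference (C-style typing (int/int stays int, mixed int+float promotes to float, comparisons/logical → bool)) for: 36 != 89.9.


Operand types: int != float
Rule: comparison yields bool
Result type: bool


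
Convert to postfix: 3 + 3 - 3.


Left to right (same or higher precedence on left)
Postfix: 3 3 + 3 -


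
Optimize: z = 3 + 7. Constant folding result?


3 + 7 = 10 at compile time
Optimized: z = 10


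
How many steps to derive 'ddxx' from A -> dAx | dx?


Derivation: A => dAx => ddxx
Steps: 2


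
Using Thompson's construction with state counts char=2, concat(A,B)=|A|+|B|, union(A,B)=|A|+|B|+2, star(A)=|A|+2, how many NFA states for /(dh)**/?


Syntax tree has 2 char leaf(s), 0 union(s), 2 star(s)
chars contribute 2×2 = 4; each union adds +2; each star adds +2
Total: 4 + 0 + 4 = 8 states


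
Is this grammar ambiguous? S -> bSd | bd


balanced b^n…d^n: each string has a unique parse
Unambiguous


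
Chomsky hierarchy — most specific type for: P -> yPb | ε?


Single nonterminal LHS, but y^n b^n is not regular
Classification: Type 2 (Context-Free)


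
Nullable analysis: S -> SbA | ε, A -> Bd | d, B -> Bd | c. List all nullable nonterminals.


A nonterminal is nullable iff some alternative derives ε (directly, or every symbol in it is nullable)
Nullable: {S}


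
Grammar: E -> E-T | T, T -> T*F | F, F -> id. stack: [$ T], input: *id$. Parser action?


shift '*' to continue T -> T*F
Action: shift


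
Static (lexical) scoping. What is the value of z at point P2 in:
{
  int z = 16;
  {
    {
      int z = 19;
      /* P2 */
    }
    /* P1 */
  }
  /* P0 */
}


z declared in the same block as P2
z = 19


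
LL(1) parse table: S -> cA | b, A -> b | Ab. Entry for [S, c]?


For [S, c]: 'c' ∈ FIRST(cA)
Entry: S -> cA


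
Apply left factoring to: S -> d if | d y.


Common prefix: 'd'
Factored: S -> d S', S' -> if | y


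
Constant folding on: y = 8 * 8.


8 * 8 = 64 at compile time
Optimized: y = 64


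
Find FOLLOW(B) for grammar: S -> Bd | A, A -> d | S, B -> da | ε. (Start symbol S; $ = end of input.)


$ ∈ FOLLOW(S). For each A -> αBβ: add FIRST(β)\{ε} to FOLLOW(B); if β nullable, add FOLLOW(A).
FOLLOW(B) = {d}


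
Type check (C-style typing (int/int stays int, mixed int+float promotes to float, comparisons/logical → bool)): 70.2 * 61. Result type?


Operand types: float * int
Rule: mixed int/float promotes to float; int/int stays int
Result type: float


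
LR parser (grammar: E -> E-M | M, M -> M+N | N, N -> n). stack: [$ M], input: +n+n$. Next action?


shift '+' to continue M -> M+N
Action: shift


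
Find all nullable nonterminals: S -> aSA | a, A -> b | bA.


A nonterminal is nullable iff some alternative derives ε (directly, or every symbol in it is nullable)
Nullable: {}


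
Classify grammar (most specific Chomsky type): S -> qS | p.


Right-linear: every RHS is a terminal or a terminal followed by one nonterminal
Classification: Type 3 (Regular)


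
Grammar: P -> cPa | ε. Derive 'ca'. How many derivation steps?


Derivation: P => cPa => ca
Steps: 2


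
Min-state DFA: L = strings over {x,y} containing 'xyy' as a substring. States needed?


KMP-style automaton: 3 progress states + 1 absorbing accept = 4
Minimal DFA: 4 states


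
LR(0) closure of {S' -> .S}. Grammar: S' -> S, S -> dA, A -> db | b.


Start: S' -> .S
For each item with dot before a nonterminal B, add B -> .γ for every B-production
Closure: [S' -> .S, S -> .dA]


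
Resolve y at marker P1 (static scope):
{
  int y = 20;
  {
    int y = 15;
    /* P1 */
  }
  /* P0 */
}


y declared in the same block as P1
y = 15


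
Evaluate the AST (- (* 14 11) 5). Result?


Evaluate inner: (* 14 11) = 154
Evaluate root: (- 154 5) = 149
Result: 149


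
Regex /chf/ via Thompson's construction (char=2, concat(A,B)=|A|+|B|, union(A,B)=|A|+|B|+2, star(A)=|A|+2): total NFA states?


Syntax tree has 3 char leaf(s), 0 union(s), 0 star(s)
chars contribute 3×2 = 6; each union adds +2; each star adds +2
Total: 6 + 0 + 0 = 6 states


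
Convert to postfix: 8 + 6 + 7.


Left to right (same or higher precedence on left)
Postfix: 8 6 + 7 +


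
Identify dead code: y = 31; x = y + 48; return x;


y is read by x's definition; x is returned
No dead code


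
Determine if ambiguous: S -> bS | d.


right-linear, alternatives start with distinct terminals 'b' vs 'd': unique leftmost derivation
Unambiguous


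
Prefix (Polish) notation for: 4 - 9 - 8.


left-to-right (same/higher precedence on left): tree is (- (- 4 9) 8)
Prefix: - - 4 9 8


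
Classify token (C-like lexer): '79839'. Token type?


Pattern: digits only
Type: INTEGER_LITERAL


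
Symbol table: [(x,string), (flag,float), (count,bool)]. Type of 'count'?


Lookup 'count' → type bool


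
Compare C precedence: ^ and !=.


'!=' is equality (level 6); '^' is bitwise XOR (level 4)
Higher level binds tighter
'!=' has higher precedence than '^'


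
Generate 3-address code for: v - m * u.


Break into single-operator statements:
t1 = m * u
t2 = v - t1


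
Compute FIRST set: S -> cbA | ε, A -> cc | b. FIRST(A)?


Per alternative of A: FIRST(cc) = {c}; FIRST(b) = {b}
FIRST(A) = {b, c}


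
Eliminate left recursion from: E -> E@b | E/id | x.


Left-recursive alternatives: E@b, E/id; non-recursive: x
Introduce E': E -> xE', E' -> @bE' | /idE' | ε


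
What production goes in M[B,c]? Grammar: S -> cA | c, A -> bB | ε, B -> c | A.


For [B, c]: 'c' ∈ FIRST(c)
Entry: B -> c


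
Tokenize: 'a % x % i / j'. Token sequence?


Scan left to right, longest-match per lexeme
Tokens: ID(a), OP(%), ID(x), OP(%), ID(i), OP(/), ID(j)


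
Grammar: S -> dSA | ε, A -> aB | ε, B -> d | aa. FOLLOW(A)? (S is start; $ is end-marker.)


$ ∈ FOLLOW(S). For each A -> αBβ: add FIRST(β)\{ε} to FOLLOW(B); if β nullable, add FOLLOW(A).
FOLLOW(A) = {$, a}


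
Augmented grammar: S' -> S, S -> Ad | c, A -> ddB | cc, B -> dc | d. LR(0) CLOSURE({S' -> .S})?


Start: S' -> .S
For each item with dot before a nonterminal B, add B -> .γ for every B-production
Closure: [S' -> .S, S -> .Ad, S -> .c, A -> .ddB, A -> .cc]


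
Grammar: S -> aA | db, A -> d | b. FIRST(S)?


Per alternative of S: FIRST(aA) = {a}; FIRST(db) = {d}
FIRST(S) = {a, d}


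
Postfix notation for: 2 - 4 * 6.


* has higher precedence, evaluate 4*6 first
Postfix: 2 4 6 * -


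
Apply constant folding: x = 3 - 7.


3 - 7 = -4 at compile time
Optimized: x = -4


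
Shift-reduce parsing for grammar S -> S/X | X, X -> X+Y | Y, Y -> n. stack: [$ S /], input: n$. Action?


no handle ('S/' is not any RHS); shift 'n'
Action: shift


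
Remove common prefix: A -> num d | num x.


Common prefix: 'num'
Factored: A -> num A', A' -> d | x


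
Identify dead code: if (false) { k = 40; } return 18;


condition is constant false, so the whole block is unreachable
Dead: 'if (false) { k = 40; }'


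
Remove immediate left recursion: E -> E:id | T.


Left-recursive alternatives: E:id; non-recursive: T
Introduce E': E -> TE', E' -> :idE' | ε


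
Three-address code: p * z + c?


Break into single-operator statements:
t1 = p * z
t2 = t1 + c


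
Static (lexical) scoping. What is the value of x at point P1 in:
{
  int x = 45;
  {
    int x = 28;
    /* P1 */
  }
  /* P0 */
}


x declared in the same block as P1
x = 28


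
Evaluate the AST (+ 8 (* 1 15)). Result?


Evaluate inner: (* 1 15) = 15
Evaluate root: (+ 8 15) = 23
Result: 23


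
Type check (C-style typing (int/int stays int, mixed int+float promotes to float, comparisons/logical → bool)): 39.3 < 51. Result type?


Operand types: float < int
Rule: comparison yields bool
Result type: bool


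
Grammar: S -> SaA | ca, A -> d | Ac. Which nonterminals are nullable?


A nonterminal is nullable iff some alternative derives ε (directly, or every symbol in it is nullable)
Nullable: {}


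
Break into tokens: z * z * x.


Scan left to right, longest-match per lexeme
Tokens: ID(z), OP(*), ID(z), OP(*), ID(x)


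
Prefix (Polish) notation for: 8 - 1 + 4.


left-to-right (same/higher precedence on left): tree is (+ (- 8 1) 4)
Prefix: + - 8 1 4


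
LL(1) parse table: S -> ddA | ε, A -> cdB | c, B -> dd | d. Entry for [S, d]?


For [S, d]: 'd' ∈ FIRST(ddA)
Entry: S -> ddA


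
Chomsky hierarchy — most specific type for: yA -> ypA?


LHS has context (more than one symbol) and |LHS| ≤ |RHS|
Classification: Type 1 (Context-Sensitive)


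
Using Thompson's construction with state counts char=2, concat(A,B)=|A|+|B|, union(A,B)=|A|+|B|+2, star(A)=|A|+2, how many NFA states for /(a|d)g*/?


Syntax tree has 3 char leaf(s), 1 union(s), 1 star(s)
chars contribute 3×2 = 6; each union adds +2; each star adds +2
Total: 6 + 2 + 2 = 10 states


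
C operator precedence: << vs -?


'-' is additive (level 9); '<<' is shift (level 8)
Higher level binds tighter
'-' has higher precedence than '<<'


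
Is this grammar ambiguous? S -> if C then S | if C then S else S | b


dangling else: 'if C then if C then b else b' parses two ways
Ambiguous


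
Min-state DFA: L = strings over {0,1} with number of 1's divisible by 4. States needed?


Track (count of 1) mod 4: states 0..3, accept at 0
Minimal DFA: 4 states


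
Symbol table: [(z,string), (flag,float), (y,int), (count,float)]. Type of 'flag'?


Lookup 'flag' → type float


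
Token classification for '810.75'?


Pattern: digits with a decimal point
Type: FLOAT_LITERAL


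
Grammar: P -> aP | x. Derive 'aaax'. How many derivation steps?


Derivation: P => aP => aaP => aaaP => aaax
Steps: 4


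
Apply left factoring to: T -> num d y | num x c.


Common prefix: 'num'
Factored: T -> num T', T' -> d y | x c


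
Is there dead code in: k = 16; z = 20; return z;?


k is assigned but never read
Dead: 'k = 16'


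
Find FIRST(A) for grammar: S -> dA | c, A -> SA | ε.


Per alternative of A: FIRST(SA) = {c, d}; FIRST(ε) = {ε}
FIRST(A) = {c, d, ε}


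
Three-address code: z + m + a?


Break into single-operator statements:
t1 = z + m
t2 = t1 + a


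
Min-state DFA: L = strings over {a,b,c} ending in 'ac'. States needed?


Track the longest suffix of input matching a prefix of 'ac': 3 classes (prefixes of length 0..2)
Minimal DFA: 3 states


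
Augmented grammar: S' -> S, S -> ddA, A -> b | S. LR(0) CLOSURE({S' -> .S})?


Start: S' -> .S
For each item with dot before a nonterminal B, add B -> .γ for every B-production
Closure: [S' -> .S, S -> .ddA]


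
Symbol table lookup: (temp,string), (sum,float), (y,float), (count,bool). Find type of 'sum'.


Lookup 'sum' → type float


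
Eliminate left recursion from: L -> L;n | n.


Left-recursive alternatives: L;n; non-recursive: n
Introduce L': L -> nL', L' -> ;nL' | ε


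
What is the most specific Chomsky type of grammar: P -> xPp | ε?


Single nonterminal LHS, but x^n p^n is not regular
Classification: Type 2 (Context-Free)


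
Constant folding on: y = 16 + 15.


16 + 15 = 31 at compile time
Optimized: y = 31


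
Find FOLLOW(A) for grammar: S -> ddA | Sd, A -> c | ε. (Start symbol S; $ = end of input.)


$ ∈ FOLLOW(S). For each A -> αBβ: add FIRST(β)\{ε} to FOLLOW(B); if β nullable, add FOLLOW(A).
FOLLOW(A) = {$, d}


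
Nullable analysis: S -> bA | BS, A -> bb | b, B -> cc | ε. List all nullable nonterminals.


A nonterminal is nullable iff some alternative derives ε (directly, or every symbol in it is nullable)
Nullable: {B}


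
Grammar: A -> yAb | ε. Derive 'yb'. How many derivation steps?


Derivation: A => yAb => yb
Steps: 2


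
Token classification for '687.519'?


Pattern: digits with a decimal point
Type: FLOAT_LITERAL


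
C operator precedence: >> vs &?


'>>' is shift (level 8); '&' is bitwise AND (level 5)
Higher level binds tighter
'>>' has higher precedence than '&'


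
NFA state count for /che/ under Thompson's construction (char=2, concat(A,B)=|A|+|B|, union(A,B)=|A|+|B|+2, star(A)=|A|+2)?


Syntax tree has 3 char leaf(s), 0 union(s), 0 star(s)
chars contribute 3×2 = 6; each union adds +2; each star adds +2
Total: 6 + 0 + 0 = 6 states


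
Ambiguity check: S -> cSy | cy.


balanced c^n…y^n: each string has a unique parse
Unambiguous


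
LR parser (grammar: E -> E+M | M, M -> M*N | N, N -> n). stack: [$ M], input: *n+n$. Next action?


shift '*' to continue M -> M*N
Action: shift


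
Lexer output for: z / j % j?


Scan left to right, longest-match per lexeme
Tokens: ID(z), OP(/), ID(j), OP(%), ID(j)


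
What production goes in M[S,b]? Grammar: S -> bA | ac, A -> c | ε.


For [S, b]: 'b' ∈ FIRST(bA)
Entry: S -> bA


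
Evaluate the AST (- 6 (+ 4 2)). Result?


Evaluate inner: (+ 4 2) = 6
Evaluate root: (- 6 6) = 0
Result: 0


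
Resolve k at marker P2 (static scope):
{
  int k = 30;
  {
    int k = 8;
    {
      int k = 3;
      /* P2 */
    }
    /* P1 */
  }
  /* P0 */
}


k declared in the same block as P2
k = 3


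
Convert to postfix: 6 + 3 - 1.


Left to right (same or higher precedence on left)
Postfix: 6 3 + 1 -


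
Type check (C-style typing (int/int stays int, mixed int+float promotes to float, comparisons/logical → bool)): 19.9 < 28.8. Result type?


Operand types: float < float
Rule: comparison yields bool
Result type: bool


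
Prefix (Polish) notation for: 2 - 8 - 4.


left-to-right (same/higher precedence on left): tree is (- (- 2 8) 4)
Prefix: - - 2 8 4


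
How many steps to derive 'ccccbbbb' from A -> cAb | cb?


Derivation: A => cAb => ccAbb => cccAbbb => ccccbbbb
Steps: 4


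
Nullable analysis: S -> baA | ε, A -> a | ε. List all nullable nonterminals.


A nonterminal is nullable iff some alternative derives ε (directly, or every symbol in it is nullable)
Nullable: {A, S}


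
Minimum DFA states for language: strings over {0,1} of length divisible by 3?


Track length mod 3: states 0..2, accept at 0
Minimal DFA: 3 states


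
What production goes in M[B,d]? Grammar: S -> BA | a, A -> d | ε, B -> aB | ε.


For [B, d]: ε is nullable and 'd' ∈ FOLLOW(B)
Entry: B -> ε


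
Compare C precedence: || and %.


'%' is multiplicative (level 10); '||' is logical OR (level 1)
Higher level binds tighter
'%' has higher precedence than '||'


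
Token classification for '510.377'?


Pattern: digits with a decimal point
Type: FLOAT_LITERAL


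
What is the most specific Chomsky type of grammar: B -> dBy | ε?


Single nonterminal LHS, but d^n y^n is not regular
Classification: Type 2 (Context-Free)


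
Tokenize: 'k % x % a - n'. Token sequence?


Scan left to right, longest-match per lexeme
Tokens: ID(k), OP(%), ID(x), OP(%), ID(a), OP(-), ID(n)


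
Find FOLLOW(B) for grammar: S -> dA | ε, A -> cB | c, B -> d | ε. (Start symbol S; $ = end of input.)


$ ∈ FOLLOW(S). For each A -> αBβ: add FIRST(β)\{ε} to FOLLOW(B); if β nullable, add FOLLOW(A).
FOLLOW(B) = {$}


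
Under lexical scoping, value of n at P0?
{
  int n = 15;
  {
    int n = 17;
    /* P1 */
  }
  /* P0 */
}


n declared in the same block as P0
n = 15


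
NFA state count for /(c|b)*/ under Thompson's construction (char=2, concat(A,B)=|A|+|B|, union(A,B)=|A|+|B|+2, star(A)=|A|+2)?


Syntax tree has 2 char leaf(s), 1 union(s), 1 star(s)
chars contribute 2×2 = 4; each union adds +2; each star adds +2
Total: 4 + 2 + 2 = 8 states


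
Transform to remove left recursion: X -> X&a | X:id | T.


Left-recursive alternatives: X&a, X:id; non-recursive: T
Introduce X': X -> TX', X' -> &aX' | :idX' | ε


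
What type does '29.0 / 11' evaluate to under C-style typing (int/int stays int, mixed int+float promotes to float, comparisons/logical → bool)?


Operand types: float / int
Rule: mixed int/float promotes to float; int/int stays int
Result type: float


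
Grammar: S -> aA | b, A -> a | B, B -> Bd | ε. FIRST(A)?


Per alternative of A: FIRST(a) = {a}; FIRST(B) = {d, ε}
FIRST(A) = {a, d, ε}


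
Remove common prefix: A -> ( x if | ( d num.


Common prefix: '('
Factored: A -> ( A', A' -> x if | d num


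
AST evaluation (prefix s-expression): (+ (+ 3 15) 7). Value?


Evaluate inner: (+ 3 15) = 18
Evaluate root: (+ 18 7) = 25
Result: 25


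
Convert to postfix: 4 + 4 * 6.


* has higher precedence, evaluate 4*6 first
Postfix: 4 4 6 * +


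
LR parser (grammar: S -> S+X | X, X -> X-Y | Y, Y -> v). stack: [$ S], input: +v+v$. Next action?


shift '+' to continue S -> S+X
Action: shift


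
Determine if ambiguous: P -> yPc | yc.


balanced y^n…c^n: each string has a unique parse
Unambiguous


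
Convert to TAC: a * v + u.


Break into single-operator statements:
t1 = a * v
t2 = t1 + u


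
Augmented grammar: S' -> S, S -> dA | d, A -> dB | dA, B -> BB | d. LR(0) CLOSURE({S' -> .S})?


Start: S' -> .S
For each item with dot before a nonterminal B, add B -> .γ for every B-production
Closure: [S' -> .S, S -> .dA, S -> .d]


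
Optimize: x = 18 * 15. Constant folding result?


18 * 15 = 270 at compile time
Optimized: x = 270


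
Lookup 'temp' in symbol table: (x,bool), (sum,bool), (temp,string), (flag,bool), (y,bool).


Lookup 'temp' → type string


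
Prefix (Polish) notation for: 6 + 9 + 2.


left-to-right (same/higher precedence on left): tree is (+ (+ 6 9) 2)
Prefix: + + 6 9 2


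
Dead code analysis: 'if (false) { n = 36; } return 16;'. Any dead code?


condition is constant false, so the whole block is unreachable
Dead: 'if (false) { n = 36; }'


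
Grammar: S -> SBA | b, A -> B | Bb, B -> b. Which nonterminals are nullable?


A nonterminal is nullable iff some alternative derives ε (directly, or every symbol in it is nullable)
Nullable: {}


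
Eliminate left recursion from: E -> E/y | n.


Left-recursive alternatives: E/y; non-recursive: n
Introduce E': E -> nE', E' -> /yE' | ε


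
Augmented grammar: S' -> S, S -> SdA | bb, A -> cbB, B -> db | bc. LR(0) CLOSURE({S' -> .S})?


Start: S' -> .S
For each item with dot before a nonterminal B, add B -> .γ for every B-production
Closure: [S' -> .S, S -> .SdA, S -> .bb]


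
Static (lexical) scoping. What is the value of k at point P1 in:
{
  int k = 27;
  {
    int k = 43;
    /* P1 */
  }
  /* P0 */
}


k declared in the same block as P1
k = 43


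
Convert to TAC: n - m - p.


Break into single-operator statements:
t1 = n - m
t2 = t1 - p


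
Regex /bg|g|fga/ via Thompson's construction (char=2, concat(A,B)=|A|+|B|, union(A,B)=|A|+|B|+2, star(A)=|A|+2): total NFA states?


Syntax tree has 6 char leaf(s), 2 union(s), 0 star(s)
chars contribute 6×2 = 12; each union adds +2; each star adds +2
Total: 12 + 4 + 0 = 16 states


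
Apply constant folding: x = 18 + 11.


18 + 11 = 29 at compile time
Optimized: x = 29


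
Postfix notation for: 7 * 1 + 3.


Left to right (same or higher precedence on left)
Postfix: 7 1 * 3 +


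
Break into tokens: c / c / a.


Scan left to right, longest-match per lexeme
Tokens: ID(c), OP(/), ID(c), OP(/), ID(a)


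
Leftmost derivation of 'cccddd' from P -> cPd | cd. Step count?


Derivation: P => cPd => ccPdd => cccddd
Steps: 3


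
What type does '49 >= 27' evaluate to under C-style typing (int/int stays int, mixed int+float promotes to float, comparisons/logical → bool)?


Operand types: int >= int
Rule: comparison yields bool
Result type: bool


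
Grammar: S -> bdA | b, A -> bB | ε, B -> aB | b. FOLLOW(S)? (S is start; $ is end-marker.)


$ ∈ FOLLOW(S). For each A -> αBβ: add FIRST(β)\{ε} to FOLLOW(B); if β nullable, add FOLLOW(A).
FOLLOW(S) = {$}


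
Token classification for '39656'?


Pattern: digits only
Type: INTEGER_LITERAL


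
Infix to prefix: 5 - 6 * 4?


'*' binds tighter: tree is (- 5 (* 6 4))
Prefix: - 5 * 6 4
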